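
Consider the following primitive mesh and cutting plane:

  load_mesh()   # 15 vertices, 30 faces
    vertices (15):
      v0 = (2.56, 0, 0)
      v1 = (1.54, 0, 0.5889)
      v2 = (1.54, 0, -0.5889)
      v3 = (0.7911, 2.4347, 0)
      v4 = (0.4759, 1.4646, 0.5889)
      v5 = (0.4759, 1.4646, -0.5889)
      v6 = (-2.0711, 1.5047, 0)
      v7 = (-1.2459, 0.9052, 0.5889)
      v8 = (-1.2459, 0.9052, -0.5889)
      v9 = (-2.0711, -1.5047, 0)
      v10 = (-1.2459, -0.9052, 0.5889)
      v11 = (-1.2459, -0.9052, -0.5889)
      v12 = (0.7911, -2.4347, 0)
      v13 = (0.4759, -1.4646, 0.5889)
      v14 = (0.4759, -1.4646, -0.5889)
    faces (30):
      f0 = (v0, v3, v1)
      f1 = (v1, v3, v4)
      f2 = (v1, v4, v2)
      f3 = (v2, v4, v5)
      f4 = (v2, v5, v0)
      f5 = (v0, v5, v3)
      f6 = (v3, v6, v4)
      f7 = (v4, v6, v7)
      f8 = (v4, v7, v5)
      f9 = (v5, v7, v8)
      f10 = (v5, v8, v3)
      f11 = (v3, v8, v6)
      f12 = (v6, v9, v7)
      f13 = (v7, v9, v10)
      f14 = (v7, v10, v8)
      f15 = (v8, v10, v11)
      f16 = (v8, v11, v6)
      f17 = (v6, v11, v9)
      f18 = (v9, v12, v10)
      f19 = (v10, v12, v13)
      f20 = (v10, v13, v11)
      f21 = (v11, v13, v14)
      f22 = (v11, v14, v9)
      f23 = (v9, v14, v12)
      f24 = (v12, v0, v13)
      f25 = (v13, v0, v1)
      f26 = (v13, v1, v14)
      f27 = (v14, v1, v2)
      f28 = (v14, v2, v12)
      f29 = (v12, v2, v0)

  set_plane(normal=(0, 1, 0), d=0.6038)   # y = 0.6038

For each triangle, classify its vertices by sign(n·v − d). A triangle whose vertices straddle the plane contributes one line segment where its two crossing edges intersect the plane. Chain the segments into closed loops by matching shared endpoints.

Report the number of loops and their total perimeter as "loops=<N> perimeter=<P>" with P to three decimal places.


Straddling triangles (12 of 30):
  (v0,v3,v1) [-+-] → (2.12132, 0.6038, 0)–(1.35427, 0.6038, 0.442854)  len=0.8857
  (v1,v3,v4) [-++] → (1.35427, 0.6038, 0.442854)–(1.10131, 0.6038, 0.5889)  len=0.2921
  (v1,v4,v2) [-+-] → (1.10131, 0.6038, 0.5889)–(1.10131, 0.6038, -0.103337)  len=0.6922
  (v2,v4,v5) [-++] → (1.10131, 0.6038, -0.103337)–(1.10131, 0.6038, -0.5889)  len=0.4856
  (v2,v5,v0) [-+-] → (1.10131, 0.6038, -0.5889)–(1.7008, 0.6038, -0.242782)  len=0.6922
  (v0,v5,v3) [-++] → (1.7008, 0.6038, -0.242782)–(2.12132, 0.6038, 0)  len=0.4856
  (v6,v9,v7) [+-+] → (-2.0711, 0.6038, 0)–(-1.34911, 0.6038, 0.515248)  len=0.8870
  (v7,v9,v10) [+--] → (-1.34911, 0.6038, 0.515248)–(-1.2459, 0.6038, 0.5889)  len=0.1268
  (v7,v10,v8) [+-+] → (-1.2459, 0.6038, 0.5889)–(-1.2459, 0.6038, -0.392817)  len=0.9817
  (v8,v10,v11) [+--] → (-1.2459, 0.6038, -0.392817)–(-1.2459, 0.6038, -0.5889)  len=0.1961
  (v8,v11,v6) [+-+] → (-1.2459, 0.6038, -0.5889)–(-1.76261, 0.6038, -0.22015)  len=0.6348
  (v6,v11,v9) [+--] → (-1.76261, 0.6038, -0.22015)–(-2.0711, 0.6038, 0)  len=0.3790

Chained into 2 loop(s):
  loop 1: 6 segments, perimeter = 3.5334
  loop 2: 6 segments, perimeter = 3.2054
Total perimeter = 6.739

loops=2 perimeter=6.739


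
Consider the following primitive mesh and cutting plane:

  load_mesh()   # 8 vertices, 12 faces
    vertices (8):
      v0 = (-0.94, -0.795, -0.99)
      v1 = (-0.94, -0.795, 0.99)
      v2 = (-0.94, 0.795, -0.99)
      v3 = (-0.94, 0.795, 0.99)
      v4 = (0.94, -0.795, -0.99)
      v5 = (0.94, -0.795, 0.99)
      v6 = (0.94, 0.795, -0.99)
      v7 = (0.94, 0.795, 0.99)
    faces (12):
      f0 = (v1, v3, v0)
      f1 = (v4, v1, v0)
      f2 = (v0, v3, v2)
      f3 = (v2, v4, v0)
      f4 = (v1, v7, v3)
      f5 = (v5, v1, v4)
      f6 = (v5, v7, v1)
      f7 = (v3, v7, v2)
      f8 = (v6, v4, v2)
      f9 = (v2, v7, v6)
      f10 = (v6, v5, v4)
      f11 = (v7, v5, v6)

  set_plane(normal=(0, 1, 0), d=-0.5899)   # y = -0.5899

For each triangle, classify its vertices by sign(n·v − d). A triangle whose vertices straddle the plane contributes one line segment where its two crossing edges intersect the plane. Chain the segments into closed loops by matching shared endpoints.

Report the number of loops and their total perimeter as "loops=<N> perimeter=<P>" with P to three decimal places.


loops=1 perimeter=7.720

Straddling triangles (8 of 12):
  (v1,v3,v0) [-+-] → (-0.94, -0.5899, 0.99)–(-0.94, -0.5899, -0.734592)  len=1.7246
  (v0,v3,v2) [-++] → (-0.94, -0.5899, -0.734592)–(-0.94, -0.5899, -0.99)  len=0.2554
  (v2,v4,v0) [+--] → (0.697492, -0.5899, -0.99)–(-0.94, -0.5899, -0.99)  len=1.6375
  (v1,v7,v3) [-++] → (-0.697492, -0.5899, 0.99)–(-0.94, -0.5899, 0.99)  len=0.2425
  (v5,v7,v1) [-+-] → (0.94, -0.5899, 0.99)–(-0.697492, -0.5899, 0.99)  len=1.6375
  (v6,v4,v2) [+-+] → (0.94, -0.5899, -0.99)–(0.697492, -0.5899, -0.99)  len=0.2425
  (v6,v5,v4) [+--] → (0.94, -0.5899, 0.734592)–(0.94, -0.5899, -0.99)  len=1.7246
  (v7,v5,v6) [+-+] → (0.94, -0.5899, 0.99)–(0.94, -0.5899, 0.734592)  len=0.2554

Chained into 1 loop(s):
  loop 1: 8 segments, perimeter = 7.7200
Total perimeter = 7.720


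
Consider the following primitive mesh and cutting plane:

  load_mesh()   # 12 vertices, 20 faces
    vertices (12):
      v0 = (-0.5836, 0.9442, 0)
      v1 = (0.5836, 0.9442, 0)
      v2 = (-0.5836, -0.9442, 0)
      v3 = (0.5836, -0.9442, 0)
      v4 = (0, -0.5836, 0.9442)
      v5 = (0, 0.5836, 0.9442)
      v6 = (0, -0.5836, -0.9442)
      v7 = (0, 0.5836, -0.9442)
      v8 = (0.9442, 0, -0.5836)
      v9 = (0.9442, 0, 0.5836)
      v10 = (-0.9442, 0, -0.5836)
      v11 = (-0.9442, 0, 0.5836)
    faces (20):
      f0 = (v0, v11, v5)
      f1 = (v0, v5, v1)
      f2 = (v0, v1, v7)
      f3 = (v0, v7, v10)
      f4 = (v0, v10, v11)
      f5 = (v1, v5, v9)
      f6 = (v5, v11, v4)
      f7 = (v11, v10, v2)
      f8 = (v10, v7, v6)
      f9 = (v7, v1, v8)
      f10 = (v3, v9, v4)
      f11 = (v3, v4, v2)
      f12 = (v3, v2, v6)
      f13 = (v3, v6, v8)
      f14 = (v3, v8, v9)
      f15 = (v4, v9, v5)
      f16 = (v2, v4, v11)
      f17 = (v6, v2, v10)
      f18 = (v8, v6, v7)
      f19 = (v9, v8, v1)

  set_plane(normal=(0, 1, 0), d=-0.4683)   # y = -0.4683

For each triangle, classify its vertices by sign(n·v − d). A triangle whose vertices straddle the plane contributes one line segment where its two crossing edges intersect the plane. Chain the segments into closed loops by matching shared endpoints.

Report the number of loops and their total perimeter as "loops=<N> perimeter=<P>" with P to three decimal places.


loops=1 perimeter=5.250

Straddling triangles (10 of 20):
  (v5,v11,v4) [++-] → (-0.186543, -0.4683, 0.872957)–(0, -0.4683, 0.9442)  len=0.1997
  (v11,v10,v2) [++-] → (-0.765351, -0.4683, -0.294149)–(-0.765351, -0.4683, 0.294149)  len=0.5883
  (v10,v7,v6) [++-] → (0, -0.4683, -0.9442)–(-0.186543, -0.4683, -0.872957)  len=0.1997
  (v3,v9,v4) [-+-] → (0.765351, -0.4683, 0.294149)–(0.186543, -0.4683, 0.872957)  len=0.8186
  (v3,v6,v8) [--+] → (0.186543, -0.4683, -0.872957)–(0.765351, -0.4683, -0.294149)  len=0.8186
  (v3,v8,v9) [-++] → (0.765351, -0.4683, -0.294149)–(0.765351, -0.4683, 0.294149)  len=0.5883
  (v4,v9,v5) [-++] → (0.186543, -0.4683, 0.872957)–(0, -0.4683, 0.9442)  len=0.1997
  (v2,v4,v11) [--+] → (-0.186543, -0.4683, 0.872957)–(-0.765351, -0.4683, 0.294149)  len=0.8186
  (v6,v2,v10) [--+] → (-0.765351, -0.4683, -0.294149)–(-0.186543, -0.4683, -0.872957)  len=0.8186
  (v8,v6,v7) [+-+] → (0.186543, -0.4683, -0.872957)–(0, -0.4683, -0.9442)  len=0.1997

Chained into 1 loop(s):
  loop 1: 10 segments, perimeter = 5.2496
Total perimeter = 5.250


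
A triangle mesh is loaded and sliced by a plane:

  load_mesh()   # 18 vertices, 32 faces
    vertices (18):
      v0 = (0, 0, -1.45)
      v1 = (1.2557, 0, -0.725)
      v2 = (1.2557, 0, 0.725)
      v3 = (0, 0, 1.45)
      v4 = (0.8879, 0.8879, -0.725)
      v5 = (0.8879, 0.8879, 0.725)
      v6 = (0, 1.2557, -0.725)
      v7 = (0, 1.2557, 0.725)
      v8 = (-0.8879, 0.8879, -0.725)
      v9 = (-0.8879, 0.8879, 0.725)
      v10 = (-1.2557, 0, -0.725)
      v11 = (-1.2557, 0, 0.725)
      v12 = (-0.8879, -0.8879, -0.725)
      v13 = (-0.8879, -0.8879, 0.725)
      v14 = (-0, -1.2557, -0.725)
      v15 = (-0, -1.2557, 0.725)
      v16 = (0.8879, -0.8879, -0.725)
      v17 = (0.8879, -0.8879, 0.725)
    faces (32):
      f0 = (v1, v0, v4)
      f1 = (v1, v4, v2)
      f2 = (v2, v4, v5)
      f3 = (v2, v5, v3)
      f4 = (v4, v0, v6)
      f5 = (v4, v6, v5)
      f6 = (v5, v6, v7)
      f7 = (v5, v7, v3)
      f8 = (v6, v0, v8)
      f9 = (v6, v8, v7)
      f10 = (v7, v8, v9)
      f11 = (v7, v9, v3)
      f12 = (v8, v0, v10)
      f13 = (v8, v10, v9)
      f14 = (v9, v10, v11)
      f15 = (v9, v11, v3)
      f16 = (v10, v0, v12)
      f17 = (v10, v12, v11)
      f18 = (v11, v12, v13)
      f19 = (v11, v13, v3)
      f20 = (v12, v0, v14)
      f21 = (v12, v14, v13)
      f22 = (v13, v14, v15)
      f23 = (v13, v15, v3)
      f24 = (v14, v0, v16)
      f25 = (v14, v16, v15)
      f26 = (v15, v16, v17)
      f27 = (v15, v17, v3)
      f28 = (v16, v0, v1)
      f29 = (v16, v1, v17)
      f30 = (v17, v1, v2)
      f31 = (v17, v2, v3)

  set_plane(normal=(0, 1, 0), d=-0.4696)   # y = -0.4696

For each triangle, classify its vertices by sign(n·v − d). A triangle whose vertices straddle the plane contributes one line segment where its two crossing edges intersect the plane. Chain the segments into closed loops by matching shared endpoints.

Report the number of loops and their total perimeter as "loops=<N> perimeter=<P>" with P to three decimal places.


Straddling triangles (12 of 32):
  (v10,v0,v12) [++-] → (-0.4696, -0.4696, -1.06656)–(-1.06117, -0.4696, -0.725)  len=0.6831
  (v10,v12,v11) [+-+] → (-1.06117, -0.4696, -0.725)–(-1.06117, -0.4696, -0.0418882)  len=0.6831
  (v11,v12,v13) [+--] → (-1.06117, -0.4696, -0.0418882)–(-1.06117, -0.4696, 0.725)  len=0.7669
  (v11,v13,v3) [+-+] → (-1.06117, -0.4696, 0.725)–(-0.4696, -0.4696, 1.06656)  len=0.6831
  (v12,v0,v14) [-+-] → (-0.4696, -0.4696, -1.06656)–(0, -0.4696, -1.17887)  len=0.4828
  (v13,v15,v3) [--+] → (0, -0.4696, 1.17887)–(-0.4696, -0.4696, 1.06656)  len=0.4828
  (v14,v0,v16) [-+-] → (0, -0.4696, -1.17887)–(0.4696, -0.4696, -1.06656)  len=0.4828
  (v15,v17,v3) [--+] → (0.4696, -0.4696, 1.06656)–(0, -0.4696, 1.17887)  len=0.4828
  (v16,v0,v1) [-++] → (0.4696, -0.4696, -1.06656)–(1.06117, -0.4696, -0.725)  len=0.6831
  (v16,v1,v17) [-+-] → (1.06117, -0.4696, -0.725)–(1.06117, -0.4696, 0.0418882)  len=0.7669
  (v17,v1,v2) [-++] → (1.06117, -0.4696, 0.0418882)–(1.06117, -0.4696, 0.725)  len=0.6831
  (v17,v2,v3) [-++] → (1.06117, -0.4696, 0.725)–(0.4696, -0.4696, 1.06656)  len=0.6831

Chained into 1 loop(s):
  loop 1: 12 segments, perimeter = 7.5638
Total perimeter = 7.564

loops=1 perimeter=7.564


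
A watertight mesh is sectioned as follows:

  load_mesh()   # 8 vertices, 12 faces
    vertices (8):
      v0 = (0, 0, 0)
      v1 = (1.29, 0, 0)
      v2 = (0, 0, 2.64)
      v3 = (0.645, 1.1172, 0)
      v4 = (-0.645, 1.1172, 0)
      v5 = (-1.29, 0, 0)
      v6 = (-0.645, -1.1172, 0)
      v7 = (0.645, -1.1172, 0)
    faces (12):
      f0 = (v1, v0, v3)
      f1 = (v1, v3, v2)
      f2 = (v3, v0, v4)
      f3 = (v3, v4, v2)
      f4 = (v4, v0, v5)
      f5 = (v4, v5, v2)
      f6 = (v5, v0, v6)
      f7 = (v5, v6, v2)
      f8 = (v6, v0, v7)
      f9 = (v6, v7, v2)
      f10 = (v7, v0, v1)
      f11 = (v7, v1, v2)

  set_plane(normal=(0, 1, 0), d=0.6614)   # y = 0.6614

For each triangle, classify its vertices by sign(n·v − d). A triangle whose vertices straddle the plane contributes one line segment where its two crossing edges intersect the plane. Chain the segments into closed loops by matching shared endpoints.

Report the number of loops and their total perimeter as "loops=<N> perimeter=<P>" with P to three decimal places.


Straddling triangles (6 of 12):
  (v1,v0,v3) [--+] → (0.38185, 0.6614, 0)–(0.90815, 0.6614, 0)  len=0.5263
  (v1,v3,v2) [-+-] → (0.90815, 0.6614, 0)–(0.38185, 0.6614, 1.07708)  len=1.1988
  (v3,v0,v4) [+-+] → (0.38185, 0.6614, 0)–(-0.38185, 0.6614, 0)  len=0.7637
  (v3,v4,v2) [++-] → (-0.38185, 0.6614, 1.07708)–(0.38185, 0.6614, 1.07708)  len=0.7637
  (v4,v0,v5) [+--] → (-0.38185, 0.6614, 0)–(-0.90815, 0.6614, 0)  len=0.5263
  (v4,v5,v2) [+--] → (-0.90815, 0.6614, 0)–(-0.38185, 0.6614, 1.07708)  len=1.1988

Chained into 1 loop(s):
  loop 1: 6 segments, perimeter = 4.9776
Total perimeter = 4.978

loops=1 perimeter=4.978


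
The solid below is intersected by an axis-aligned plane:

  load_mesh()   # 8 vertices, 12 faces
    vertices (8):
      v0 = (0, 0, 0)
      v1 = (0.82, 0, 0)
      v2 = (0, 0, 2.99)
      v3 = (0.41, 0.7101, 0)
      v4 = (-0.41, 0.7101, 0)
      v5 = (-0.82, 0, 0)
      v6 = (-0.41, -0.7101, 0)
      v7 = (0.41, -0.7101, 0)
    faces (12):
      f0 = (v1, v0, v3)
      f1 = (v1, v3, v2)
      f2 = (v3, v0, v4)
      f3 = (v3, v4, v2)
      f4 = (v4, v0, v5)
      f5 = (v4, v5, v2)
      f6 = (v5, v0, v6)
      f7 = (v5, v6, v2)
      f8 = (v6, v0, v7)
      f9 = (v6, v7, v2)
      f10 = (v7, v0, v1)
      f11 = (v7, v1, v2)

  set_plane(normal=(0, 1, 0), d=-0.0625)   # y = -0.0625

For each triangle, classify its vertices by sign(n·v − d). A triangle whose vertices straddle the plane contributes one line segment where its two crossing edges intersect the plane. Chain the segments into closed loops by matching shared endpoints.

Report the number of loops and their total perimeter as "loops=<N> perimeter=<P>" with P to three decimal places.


loops=1 perimeter=7.295

Straddling triangles (6 of 12):
  (v5,v0,v6) [++-] → (-0.0360865, -0.0625, 0)–(-0.783914, -0.0625, 0)  len=0.7478
  (v5,v6,v2) [+-+] → (-0.783914, -0.0625, 0)–(-0.0360865, -0.0625, 2.72683)  len=2.8275
  (v6,v0,v7) [-+-] → (-0.0360865, -0.0625, 0)–(0.0360865, -0.0625, 0)  len=0.0722
  (v6,v7,v2) [--+] → (0.0360865, -0.0625, 2.72683)–(-0.0360865, -0.0625, 2.72683)  len=0.0722
  (v7,v0,v1) [-++] → (0.0360865, -0.0625, 0)–(0.783914, -0.0625, 0)  len=0.7478
  (v7,v1,v2) [-++] → (0.783914, -0.0625, 0)–(0.0360865, -0.0625, 2.72683)  len=2.8275

Chained into 1 loop(s):
  loop 1: 6 segments, perimeter = 7.2950
Total perimeter = 7.295


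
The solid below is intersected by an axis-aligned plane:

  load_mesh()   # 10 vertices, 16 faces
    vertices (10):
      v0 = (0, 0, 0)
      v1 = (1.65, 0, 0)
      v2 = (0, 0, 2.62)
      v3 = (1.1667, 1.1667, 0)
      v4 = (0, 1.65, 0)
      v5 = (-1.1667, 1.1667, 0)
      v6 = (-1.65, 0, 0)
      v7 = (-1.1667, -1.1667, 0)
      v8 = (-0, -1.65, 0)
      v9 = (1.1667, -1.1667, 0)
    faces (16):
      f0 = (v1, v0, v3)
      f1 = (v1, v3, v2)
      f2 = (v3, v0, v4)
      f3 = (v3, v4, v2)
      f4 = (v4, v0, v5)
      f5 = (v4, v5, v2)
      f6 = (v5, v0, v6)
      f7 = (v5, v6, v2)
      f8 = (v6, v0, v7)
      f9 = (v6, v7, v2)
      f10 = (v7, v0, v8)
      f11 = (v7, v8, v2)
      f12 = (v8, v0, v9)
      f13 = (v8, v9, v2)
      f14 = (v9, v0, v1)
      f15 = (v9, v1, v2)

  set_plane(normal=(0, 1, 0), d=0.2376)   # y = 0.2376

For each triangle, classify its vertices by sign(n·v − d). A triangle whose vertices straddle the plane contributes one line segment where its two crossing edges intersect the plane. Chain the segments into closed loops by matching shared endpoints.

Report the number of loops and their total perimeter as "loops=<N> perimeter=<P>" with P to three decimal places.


loops=1 perimeter=8.603

Straddling triangles (8 of 16):
  (v1,v0,v3) [--+] → (0.2376, 0.2376, 0)–(1.55158, 0.2376, 0)  len=1.3140
  (v1,v3,v2) [-+-] → (1.55158, 0.2376, 0)–(0.2376, 0.2376, 2.08643)  len=2.4657
  (v3,v0,v4) [+-+] → (0.2376, 0.2376, 0)–(0, 0.2376, 0)  len=0.2376
  (v3,v4,v2) [++-] → (0, 0.2376, 2.24272)–(0.2376, 0.2376, 2.08643)  len=0.2844
  (v4,v0,v5) [+-+] → (0, 0.2376, 0)–(-0.2376, 0.2376, 0)  len=0.2376
  (v4,v5,v2) [++-] → (-0.2376, 0.2376, 2.08643)–(0, 0.2376, 2.24272)  len=0.2844
  (v5,v0,v6) [+--] → (-0.2376, 0.2376, 0)–(-1.55158, 0.2376, 0)  len=1.3140
  (v5,v6,v2) [+--] → (-1.55158, 0.2376, 0)–(-0.2376, 0.2376, 2.08643)  len=2.4657

Chained into 1 loop(s):
  loop 1: 8 segments, perimeter = 8.6034
Total perimeter = 8.603


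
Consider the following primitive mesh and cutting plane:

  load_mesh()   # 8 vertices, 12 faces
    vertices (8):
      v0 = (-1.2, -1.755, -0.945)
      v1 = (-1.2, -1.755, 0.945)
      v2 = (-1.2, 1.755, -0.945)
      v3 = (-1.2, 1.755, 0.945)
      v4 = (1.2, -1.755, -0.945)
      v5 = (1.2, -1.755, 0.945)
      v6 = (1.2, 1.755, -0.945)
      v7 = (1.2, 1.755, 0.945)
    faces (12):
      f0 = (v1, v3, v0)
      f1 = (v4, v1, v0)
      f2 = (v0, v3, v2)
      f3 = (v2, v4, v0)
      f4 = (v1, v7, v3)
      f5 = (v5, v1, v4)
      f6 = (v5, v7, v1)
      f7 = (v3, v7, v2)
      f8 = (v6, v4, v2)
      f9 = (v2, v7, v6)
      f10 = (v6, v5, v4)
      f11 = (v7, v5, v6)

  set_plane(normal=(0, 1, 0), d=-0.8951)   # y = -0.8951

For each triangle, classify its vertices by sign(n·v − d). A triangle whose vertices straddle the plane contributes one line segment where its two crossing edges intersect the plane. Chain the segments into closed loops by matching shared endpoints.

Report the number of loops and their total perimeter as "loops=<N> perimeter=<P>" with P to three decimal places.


loops=1 perimeter=8.580

Straddling triangles (8 of 12):
  (v1,v3,v0) [-+-] → (-1.2, -0.8951, 0.945)–(-1.2, -0.8951, -0.481977)  len=1.4270
  (v0,v3,v2) [-++] → (-1.2, -0.8951, -0.481977)–(-1.2, -0.8951, -0.945)  len=0.4630
  (v2,v4,v0) [+--] → (0.612034, -0.8951, -0.945)–(-1.2, -0.8951, -0.945)  len=1.8120
  (v1,v7,v3) [-++] → (-0.612034, -0.8951, 0.945)–(-1.2, -0.8951, 0.945)  len=0.5880
  (v5,v7,v1) [-+-] → (1.2, -0.8951, 0.945)–(-0.612034, -0.8951, 0.945)  len=1.8120
  (v6,v4,v2) [+-+] → (1.2, -0.8951, -0.945)–(0.612034, -0.8951, -0.945)  len=0.5880
  (v6,v5,v4) [+--] → (1.2, -0.8951, 0.481977)–(1.2, -0.8951, -0.945)  len=1.4270
  (v7,v5,v6) [+-+] → (1.2, -0.8951, 0.945)–(1.2, -0.8951, 0.481977)  len=0.4630

Chained into 1 loop(s):
  loop 1: 8 segments, perimeter = 8.5800
Total perimeter = 8.580


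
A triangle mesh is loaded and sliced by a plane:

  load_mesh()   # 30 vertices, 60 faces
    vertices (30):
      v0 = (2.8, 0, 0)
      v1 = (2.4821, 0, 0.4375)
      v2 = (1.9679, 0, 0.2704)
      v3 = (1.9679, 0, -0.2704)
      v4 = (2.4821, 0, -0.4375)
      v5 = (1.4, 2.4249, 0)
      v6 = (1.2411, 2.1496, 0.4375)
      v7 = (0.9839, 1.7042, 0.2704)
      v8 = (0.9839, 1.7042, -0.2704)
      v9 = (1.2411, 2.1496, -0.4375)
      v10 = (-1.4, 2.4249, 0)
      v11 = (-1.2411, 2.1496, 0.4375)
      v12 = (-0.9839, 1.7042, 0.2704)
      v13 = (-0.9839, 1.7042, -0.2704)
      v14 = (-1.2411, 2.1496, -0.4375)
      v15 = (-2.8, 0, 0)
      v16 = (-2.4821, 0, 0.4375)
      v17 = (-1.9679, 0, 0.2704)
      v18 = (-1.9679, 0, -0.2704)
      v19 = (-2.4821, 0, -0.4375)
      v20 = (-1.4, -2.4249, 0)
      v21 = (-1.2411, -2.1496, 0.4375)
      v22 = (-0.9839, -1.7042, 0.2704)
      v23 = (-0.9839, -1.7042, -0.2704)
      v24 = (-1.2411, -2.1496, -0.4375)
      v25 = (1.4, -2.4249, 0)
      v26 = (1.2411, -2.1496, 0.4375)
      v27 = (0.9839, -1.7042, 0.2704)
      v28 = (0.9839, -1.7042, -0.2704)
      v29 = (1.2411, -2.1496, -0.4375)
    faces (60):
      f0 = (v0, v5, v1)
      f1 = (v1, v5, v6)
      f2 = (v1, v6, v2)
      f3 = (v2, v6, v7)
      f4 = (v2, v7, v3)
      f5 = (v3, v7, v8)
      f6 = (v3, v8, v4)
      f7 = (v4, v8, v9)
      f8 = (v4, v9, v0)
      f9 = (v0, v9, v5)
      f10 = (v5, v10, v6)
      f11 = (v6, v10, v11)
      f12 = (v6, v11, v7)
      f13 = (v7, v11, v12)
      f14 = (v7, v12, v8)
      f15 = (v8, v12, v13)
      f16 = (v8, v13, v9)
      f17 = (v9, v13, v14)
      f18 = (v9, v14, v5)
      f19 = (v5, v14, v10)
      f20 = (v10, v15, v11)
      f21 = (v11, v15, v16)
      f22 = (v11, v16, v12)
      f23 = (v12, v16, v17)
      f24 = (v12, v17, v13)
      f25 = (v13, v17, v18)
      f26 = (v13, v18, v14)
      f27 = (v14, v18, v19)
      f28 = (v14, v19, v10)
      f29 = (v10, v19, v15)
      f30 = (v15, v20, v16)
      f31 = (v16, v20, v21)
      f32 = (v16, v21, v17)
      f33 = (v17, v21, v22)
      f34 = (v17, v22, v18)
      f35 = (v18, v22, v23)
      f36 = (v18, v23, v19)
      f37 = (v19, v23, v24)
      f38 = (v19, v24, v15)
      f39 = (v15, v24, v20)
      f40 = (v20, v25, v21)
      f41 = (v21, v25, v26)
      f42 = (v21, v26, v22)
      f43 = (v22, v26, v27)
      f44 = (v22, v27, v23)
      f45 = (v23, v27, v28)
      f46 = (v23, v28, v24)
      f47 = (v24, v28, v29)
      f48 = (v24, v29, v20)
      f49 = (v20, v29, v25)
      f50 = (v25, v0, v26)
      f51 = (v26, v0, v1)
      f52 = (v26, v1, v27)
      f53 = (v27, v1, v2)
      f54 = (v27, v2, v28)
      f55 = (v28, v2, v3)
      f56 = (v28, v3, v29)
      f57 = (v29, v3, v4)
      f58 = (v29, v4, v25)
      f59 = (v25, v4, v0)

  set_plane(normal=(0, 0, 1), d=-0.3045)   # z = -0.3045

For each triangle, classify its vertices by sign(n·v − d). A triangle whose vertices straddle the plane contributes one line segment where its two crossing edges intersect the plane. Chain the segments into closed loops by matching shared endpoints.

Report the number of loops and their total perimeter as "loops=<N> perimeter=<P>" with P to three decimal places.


loops=2 perimeter=27.909

Straddling triangles (24 of 60):
  (v3,v8,v4) [++-] → (1.28964, 1.35642, -0.3045)–(2.07283, 0, -0.3045)  len=1.5663
  (v4,v8,v9) [-+-] → (1.28964, 1.35642, -0.3045)–(1.03639, 1.79509, -0.3045)  len=0.5065
  (v4,v9,v0) [--+] → (1.71501, 1.49612, -0.3045)–(2.57874, 0, -0.3045)  len=1.7275
  (v0,v9,v5) [+-+] → (1.71501, 1.49612, -0.3045)–(1.28941, 2.23329, -0.3045)  len=0.8512
  (v8,v13,v9) [++-] → (-0.529846, 1.79509, -0.3045)–(1.03639, 1.79509, -0.3045)  len=1.5662
  (v9,v13,v14) [-+-] → (-0.529846, 1.79509, -0.3045)–(-1.03639, 1.79509, -0.3045)  len=0.5065
  (v9,v14,v5) [--+] → (-0.438206, 2.23329, -0.3045)–(1.28941, 2.23329, -0.3045)  len=1.7276
  (v5,v14,v10) [+-+] → (-0.438206, 2.23329, -0.3045)–(-1.28941, 2.23329, -0.3045)  len=0.8512
  (v13,v18,v14) [++-] → (-1.81958, 0.438668, -0.3045)–(-1.03639, 1.79509, -0.3045)  len=1.5663
  (v14,v18,v19) [-+-] → (-1.81958, 0.438668, -0.3045)–(-2.07283, 0, -0.3045)  len=0.5065
  (v14,v19,v10) [--+] → (-2.15314, 0.73717, -0.3045)–(-1.28941, 2.23329, -0.3045)  len=1.7275
  (v10,v19,v15) [+-+] → (-2.15314, 0.73717, -0.3045)–(-2.57874, 0, -0.3045)  len=0.8512
  (v18,v23,v19) [++-] → (-1.28964, -1.35642, -0.3045)–(-2.07283, 0, -0.3045)  len=1.5663
  (v19,v23,v24) [-+-] → (-1.28964, -1.35642, -0.3045)–(-1.03639, -1.79509, -0.3045)  len=0.5065
  (v19,v24,v15) [--+] → (-1.71501, -1.49612, -0.3045)–(-2.57874, 0, -0.3045)  len=1.7275
  (v15,v24,v20) [+-+] → (-1.71501, -1.49612, -0.3045)–(-1.28941, -2.23329, -0.3045)  len=0.8512
  (v23,v28,v24) [++-] → (0.529846, -1.79509, -0.3045)–(-1.03639, -1.79509, -0.3045)  len=1.5662
  (v24,v28,v29) [-+-] → (0.529846, -1.79509, -0.3045)–(1.03639, -1.79509, -0.3045)  len=0.5065
  (v24,v29,v20) [--+] → (0.438206, -2.23329, -0.3045)–(-1.28941, -2.23329, -0.3045)  len=1.7276
  (v20,v29,v25) [+-+] → (0.438206, -2.23329, -0.3045)–(1.28941, -2.23329, -0.3045)  len=0.8512
  (v28,v3,v29) [++-] → (1.81958, -0.438668, -0.3045)–(1.03639, -1.79509, -0.3045)  len=1.5663
  (v29,v3,v4) [-+-] → (1.81958, -0.438668, -0.3045)–(2.07283, 0, -0.3045)  len=0.5065
  (v29,v4,v25) [--+] → (2.15314, -0.73717, -0.3045)–(1.28941, -2.23329, -0.3045)  len=1.7275
  (v25,v4,v0) [+-+] → (2.15314, -0.73717, -0.3045)–(2.57874, 0, -0.3045)  len=0.8512

Chained into 2 loop(s):
  loop 1: 12 segments, perimeter = 12.4368
  loop 2: 12 segments, perimeter = 15.4726
Total perimeter = 27.909


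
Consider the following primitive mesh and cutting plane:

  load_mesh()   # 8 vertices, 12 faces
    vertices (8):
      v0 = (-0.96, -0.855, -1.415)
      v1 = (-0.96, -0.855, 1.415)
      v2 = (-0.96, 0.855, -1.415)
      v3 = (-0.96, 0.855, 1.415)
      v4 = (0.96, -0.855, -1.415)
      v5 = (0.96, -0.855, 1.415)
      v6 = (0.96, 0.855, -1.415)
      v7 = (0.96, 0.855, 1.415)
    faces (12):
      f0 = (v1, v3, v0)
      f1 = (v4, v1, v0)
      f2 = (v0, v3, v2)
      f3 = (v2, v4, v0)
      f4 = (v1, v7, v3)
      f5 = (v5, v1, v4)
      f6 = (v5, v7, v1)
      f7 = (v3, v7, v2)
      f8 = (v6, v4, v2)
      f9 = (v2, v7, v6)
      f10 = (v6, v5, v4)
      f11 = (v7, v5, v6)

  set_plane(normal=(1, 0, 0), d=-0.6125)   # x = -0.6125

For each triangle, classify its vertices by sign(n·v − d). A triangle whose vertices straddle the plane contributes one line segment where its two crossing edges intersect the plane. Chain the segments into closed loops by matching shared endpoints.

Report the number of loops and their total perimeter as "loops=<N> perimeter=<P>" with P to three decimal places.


Straddling triangles (8 of 12):
  (v4,v1,v0) [+--] → (-0.6125, -0.855, 0.902799)–(-0.6125, -0.855, -1.415)  len=2.3178
  (v2,v4,v0) [-+-] → (-0.6125, 0.545508, -1.415)–(-0.6125, -0.855, -1.415)  len=1.4005
  (v1,v7,v3) [-+-] → (-0.6125, -0.545508, 1.415)–(-0.6125, 0.855, 1.415)  len=1.4005
  (v5,v1,v4) [+-+] → (-0.6125, -0.855, 1.415)–(-0.6125, -0.855, 0.902799)  len=0.5122
  (v5,v7,v1) [++-] → (-0.6125, -0.545508, 1.415)–(-0.6125, -0.855, 1.415)  len=0.3095
  (v3,v7,v2) [-+-] → (-0.6125, 0.855, 1.415)–(-0.6125, 0.855, -0.902799)  len=2.3178
  (v6,v4,v2) [++-] → (-0.6125, 0.545508, -1.415)–(-0.6125, 0.855, -1.415)  len=0.3095
  (v2,v7,v6) [-++] → (-0.6125, 0.855, -0.902799)–(-0.6125, 0.855, -1.415)  len=0.5122

Chained into 1 loop(s):
  loop 1: 8 segments, perimeter = 9.0800
Total perimeter = 9.080

loops=1 perimeter=9.080


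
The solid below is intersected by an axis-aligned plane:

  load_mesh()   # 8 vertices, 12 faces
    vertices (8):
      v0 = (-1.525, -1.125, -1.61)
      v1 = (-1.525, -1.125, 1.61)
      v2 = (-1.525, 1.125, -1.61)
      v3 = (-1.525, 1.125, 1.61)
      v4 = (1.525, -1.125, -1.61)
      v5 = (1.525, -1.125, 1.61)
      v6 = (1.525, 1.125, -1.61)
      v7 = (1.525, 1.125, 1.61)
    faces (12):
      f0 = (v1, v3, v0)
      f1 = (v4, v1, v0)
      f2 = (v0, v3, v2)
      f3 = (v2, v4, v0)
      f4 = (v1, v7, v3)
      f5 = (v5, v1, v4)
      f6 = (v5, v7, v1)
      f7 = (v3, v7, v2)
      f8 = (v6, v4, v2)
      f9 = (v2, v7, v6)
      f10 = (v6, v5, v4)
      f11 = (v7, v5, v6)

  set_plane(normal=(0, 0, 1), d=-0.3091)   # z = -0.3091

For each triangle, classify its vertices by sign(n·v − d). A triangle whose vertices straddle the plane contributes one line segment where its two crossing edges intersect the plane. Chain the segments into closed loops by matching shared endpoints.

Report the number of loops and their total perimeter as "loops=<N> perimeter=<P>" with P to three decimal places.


Straddling triangles (8 of 12):
  (v1,v3,v0) [++-] → (-1.525, -0.215986, -0.3091)–(-1.525, -1.125, -0.3091)  len=0.9090
  (v4,v1,v0) [-+-] → (0.292781, -1.125, -0.3091)–(-1.525, -1.125, -0.3091)  len=1.8178
  (v0,v3,v2) [-+-] → (-1.525, -0.215986, -0.3091)–(-1.525, 1.125, -0.3091)  len=1.3410
  (v5,v1,v4) [++-] → (0.292781, -1.125, -0.3091)–(1.525, -1.125, -0.3091)  len=1.2322
  (v3,v7,v2) [++-] → (-0.292781, 1.125, -0.3091)–(-1.525, 1.125, -0.3091)  len=1.2322
  (v2,v7,v6) [-+-] → (-0.292781, 1.125, -0.3091)–(1.525, 1.125, -0.3091)  len=1.8178
  (v6,v5,v4) [-+-] → (1.525, 0.215986, -0.3091)–(1.525, -1.125, -0.3091)  len=1.3410
  (v7,v5,v6) [++-] → (1.525, 0.215986, -0.3091)–(1.525, 1.125, -0.3091)  len=0.9090

Chained into 1 loop(s):
  loop 1: 8 segments, perimeter = 10.6000
Total perimeter = 10.600

loops=1 perimeter=10.600


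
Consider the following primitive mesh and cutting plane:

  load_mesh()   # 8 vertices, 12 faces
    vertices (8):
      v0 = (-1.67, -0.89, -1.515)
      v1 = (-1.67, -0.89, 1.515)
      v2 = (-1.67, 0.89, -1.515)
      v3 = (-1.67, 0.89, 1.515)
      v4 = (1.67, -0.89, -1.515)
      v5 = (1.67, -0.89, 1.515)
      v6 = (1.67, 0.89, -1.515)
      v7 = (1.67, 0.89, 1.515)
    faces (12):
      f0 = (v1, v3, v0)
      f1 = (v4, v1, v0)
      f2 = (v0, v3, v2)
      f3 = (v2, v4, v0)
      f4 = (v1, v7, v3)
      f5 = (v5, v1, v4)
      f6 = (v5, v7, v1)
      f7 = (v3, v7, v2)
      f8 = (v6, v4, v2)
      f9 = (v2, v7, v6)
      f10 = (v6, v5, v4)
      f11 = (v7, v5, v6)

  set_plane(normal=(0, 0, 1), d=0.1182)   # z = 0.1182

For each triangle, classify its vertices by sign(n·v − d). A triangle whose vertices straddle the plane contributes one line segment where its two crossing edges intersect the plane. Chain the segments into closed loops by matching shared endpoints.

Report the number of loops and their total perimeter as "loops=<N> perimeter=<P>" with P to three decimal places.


loops=1 perimeter=10.240

Straddling triangles (8 of 12):
  (v1,v3,v0) [++-] → (-1.67, 0.0694376, 0.1182)–(-1.67, -0.89, 0.1182)  len=0.9594
  (v4,v1,v0) [-+-] → (-0.130293, -0.89, 0.1182)–(-1.67, -0.89, 0.1182)  len=1.5397
  (v0,v3,v2) [-+-] → (-1.67, 0.0694376, 0.1182)–(-1.67, 0.89, 0.1182)  len=0.8206
  (v5,v1,v4) [++-] → (-0.130293, -0.89, 0.1182)–(1.67, -0.89, 0.1182)  len=1.8003
  (v3,v7,v2) [++-] → (0.130293, 0.89, 0.1182)–(-1.67, 0.89, 0.1182)  len=1.8003
  (v2,v7,v6) [-+-] → (0.130293, 0.89, 0.1182)–(1.67, 0.89, 0.1182)  len=1.5397
  (v6,v5,v4) [-+-] → (1.67, -0.0694376, 0.1182)–(1.67, -0.89, 0.1182)  len=0.8206
  (v7,v5,v6) [++-] → (1.67, -0.0694376, 0.1182)–(1.67, 0.89, 0.1182)  len=0.9594

Chained into 1 loop(s):
  loop 1: 8 segments, perimeter = 10.2400
Total perimeter = 10.240


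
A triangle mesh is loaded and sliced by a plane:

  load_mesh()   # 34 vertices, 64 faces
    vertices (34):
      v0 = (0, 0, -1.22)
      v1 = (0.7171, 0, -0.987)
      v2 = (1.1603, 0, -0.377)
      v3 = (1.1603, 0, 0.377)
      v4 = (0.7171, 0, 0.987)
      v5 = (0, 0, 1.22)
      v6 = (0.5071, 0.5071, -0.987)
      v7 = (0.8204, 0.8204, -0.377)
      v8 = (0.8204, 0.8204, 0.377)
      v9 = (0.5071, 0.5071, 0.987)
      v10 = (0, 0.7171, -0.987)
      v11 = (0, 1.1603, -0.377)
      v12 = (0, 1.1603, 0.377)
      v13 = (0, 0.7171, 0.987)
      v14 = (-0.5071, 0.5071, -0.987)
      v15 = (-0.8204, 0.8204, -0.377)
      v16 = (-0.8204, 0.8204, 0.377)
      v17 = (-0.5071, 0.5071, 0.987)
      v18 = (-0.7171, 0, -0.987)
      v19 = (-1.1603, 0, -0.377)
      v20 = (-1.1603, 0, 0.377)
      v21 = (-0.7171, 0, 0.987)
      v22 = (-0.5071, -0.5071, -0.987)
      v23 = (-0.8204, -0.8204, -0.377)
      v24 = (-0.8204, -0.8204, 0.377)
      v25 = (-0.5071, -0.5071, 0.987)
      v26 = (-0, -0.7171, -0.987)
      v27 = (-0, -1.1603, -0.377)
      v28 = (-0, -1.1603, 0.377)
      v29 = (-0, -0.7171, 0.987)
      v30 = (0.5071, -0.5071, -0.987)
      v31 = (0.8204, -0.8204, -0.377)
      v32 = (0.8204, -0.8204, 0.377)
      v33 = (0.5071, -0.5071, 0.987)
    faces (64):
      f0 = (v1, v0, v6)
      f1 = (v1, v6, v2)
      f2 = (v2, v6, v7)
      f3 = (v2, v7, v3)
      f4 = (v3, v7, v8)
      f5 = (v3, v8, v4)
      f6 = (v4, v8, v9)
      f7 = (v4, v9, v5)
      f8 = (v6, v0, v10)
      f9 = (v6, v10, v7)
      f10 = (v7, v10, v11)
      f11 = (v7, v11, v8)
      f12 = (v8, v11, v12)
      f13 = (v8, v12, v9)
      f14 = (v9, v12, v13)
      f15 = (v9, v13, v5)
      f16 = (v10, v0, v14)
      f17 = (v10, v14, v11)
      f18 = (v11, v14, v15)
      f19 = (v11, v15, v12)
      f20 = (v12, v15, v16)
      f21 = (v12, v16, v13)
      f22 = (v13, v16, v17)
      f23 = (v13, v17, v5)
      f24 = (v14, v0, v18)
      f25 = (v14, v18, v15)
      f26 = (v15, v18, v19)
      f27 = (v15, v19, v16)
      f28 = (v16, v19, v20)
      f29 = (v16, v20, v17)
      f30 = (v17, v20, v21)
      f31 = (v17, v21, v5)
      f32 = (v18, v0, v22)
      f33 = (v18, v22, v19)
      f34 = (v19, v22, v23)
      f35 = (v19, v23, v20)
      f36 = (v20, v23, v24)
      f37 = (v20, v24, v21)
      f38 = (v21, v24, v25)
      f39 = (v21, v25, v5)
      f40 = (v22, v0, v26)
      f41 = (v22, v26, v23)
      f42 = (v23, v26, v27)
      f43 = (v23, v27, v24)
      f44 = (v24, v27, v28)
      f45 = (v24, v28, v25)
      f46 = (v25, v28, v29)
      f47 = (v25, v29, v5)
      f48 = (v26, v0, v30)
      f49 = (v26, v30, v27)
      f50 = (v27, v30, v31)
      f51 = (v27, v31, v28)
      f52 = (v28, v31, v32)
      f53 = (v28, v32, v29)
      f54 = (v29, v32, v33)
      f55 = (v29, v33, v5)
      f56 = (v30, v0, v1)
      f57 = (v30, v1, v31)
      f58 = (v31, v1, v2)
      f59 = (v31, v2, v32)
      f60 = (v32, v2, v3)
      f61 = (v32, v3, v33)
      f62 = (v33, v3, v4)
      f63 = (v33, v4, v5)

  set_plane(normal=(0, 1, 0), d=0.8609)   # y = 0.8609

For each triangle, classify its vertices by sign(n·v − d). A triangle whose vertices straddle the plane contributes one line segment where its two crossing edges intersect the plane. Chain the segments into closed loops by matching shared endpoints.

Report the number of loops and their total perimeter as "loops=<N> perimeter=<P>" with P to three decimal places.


loops=1 perimeter=4.836

Straddling triangles (10 of 64):
  (v7,v10,v11) [--+] → (0, 0.8609, -0.78908)–(0.722647, 0.8609, -0.377)  len=0.8319
  (v7,v11,v8) [-+-] → (0.722647, 0.8609, -0.377)–(0.722647, 0.8609, 0.287159)  len=0.6642
  (v8,v11,v12) [-++] → (0.722647, 0.8609, 0.287159)–(0.722647, 0.8609, 0.377)  len=0.0898
  (v8,v12,v9) [-+-] → (0.722647, 0.8609, 0.377)–(0.232434, 0.8609, 0.656599)  len=0.5643
  (v9,v12,v13) [-+-] → (0.232434, 0.8609, 0.656599)–(0, 0.8609, 0.78908)  len=0.2675
  (v10,v14,v11) [--+] → (-0.232434, 0.8609, -0.656599)–(0, 0.8609, -0.78908)  len=0.2675
  (v11,v14,v15) [+--] → (-0.232434, 0.8609, -0.656599)–(-0.722647, 0.8609, -0.377)  len=0.5643
  (v11,v15,v12) [+-+] → (-0.722647, 0.8609, -0.377)–(-0.722647, 0.8609, -0.287159)  len=0.0898
  (v12,v15,v16) [+--] → (-0.722647, 0.8609, -0.287159)–(-0.722647, 0.8609, 0.377)  len=0.6642
  (v12,v16,v13) [+--] → (-0.722647, 0.8609, 0.377)–(0, 0.8609, 0.78908)  len=0.8319

Chained into 1 loop(s):
  loop 1: 10 segments, perimeter = 4.8355
Total perimeter = 4.836


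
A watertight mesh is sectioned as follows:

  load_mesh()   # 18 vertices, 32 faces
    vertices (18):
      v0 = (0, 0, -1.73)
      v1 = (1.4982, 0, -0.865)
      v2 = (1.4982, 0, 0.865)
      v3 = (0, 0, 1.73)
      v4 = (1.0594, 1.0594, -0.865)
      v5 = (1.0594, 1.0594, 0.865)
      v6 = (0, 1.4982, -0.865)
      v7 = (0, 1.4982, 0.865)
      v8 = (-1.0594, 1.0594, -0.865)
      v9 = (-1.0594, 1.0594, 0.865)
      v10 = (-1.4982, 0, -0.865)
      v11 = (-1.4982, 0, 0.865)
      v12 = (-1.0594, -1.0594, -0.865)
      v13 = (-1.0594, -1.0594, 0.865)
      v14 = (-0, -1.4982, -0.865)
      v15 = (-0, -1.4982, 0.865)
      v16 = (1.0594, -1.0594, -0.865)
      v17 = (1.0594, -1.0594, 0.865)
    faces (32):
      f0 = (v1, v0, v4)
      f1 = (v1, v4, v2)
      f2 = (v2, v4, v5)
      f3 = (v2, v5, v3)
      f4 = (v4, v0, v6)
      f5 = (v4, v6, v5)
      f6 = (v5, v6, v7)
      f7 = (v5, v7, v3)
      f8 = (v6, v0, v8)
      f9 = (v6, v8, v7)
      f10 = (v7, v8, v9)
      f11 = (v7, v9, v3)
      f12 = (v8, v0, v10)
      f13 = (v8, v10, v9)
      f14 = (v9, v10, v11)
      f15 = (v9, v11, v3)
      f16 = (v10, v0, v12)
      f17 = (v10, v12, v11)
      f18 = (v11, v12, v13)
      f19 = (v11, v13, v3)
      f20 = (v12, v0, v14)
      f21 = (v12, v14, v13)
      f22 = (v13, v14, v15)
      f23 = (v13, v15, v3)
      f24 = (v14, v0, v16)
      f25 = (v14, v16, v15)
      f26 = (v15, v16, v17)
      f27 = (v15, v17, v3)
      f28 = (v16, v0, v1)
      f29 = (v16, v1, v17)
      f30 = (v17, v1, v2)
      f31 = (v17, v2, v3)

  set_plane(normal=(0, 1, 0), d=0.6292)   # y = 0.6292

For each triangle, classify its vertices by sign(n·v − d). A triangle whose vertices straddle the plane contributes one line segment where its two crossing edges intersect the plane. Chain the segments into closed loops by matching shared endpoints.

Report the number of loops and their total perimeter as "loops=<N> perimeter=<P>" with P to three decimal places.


Straddling triangles (12 of 32):
  (v1,v0,v4) [--+] → (0.6292, 0.6292, -1.21626)–(1.23759, 0.6292, -0.865)  len=0.7025
  (v1,v4,v2) [-+-] → (1.23759, 0.6292, -0.865)–(1.23759, 0.6292, -0.162483)  len=0.7025
  (v2,v4,v5) [-++] → (1.23759, 0.6292, -0.162483)–(1.23759, 0.6292, 0.865)  len=1.0275
  (v2,v5,v3) [-+-] → (1.23759, 0.6292, 0.865)–(0.6292, 0.6292, 1.21626)  len=0.7025
  (v4,v0,v6) [+-+] → (0.6292, 0.6292, -1.21626)–(0, 0.6292, -1.36673)  len=0.6469
  (v5,v7,v3) [++-] → (0, 0.6292, 1.36673)–(0.6292, 0.6292, 1.21626)  len=0.6469
  (v6,v0,v8) [+-+] → (0, 0.6292, -1.36673)–(-0.6292, 0.6292, -1.21626)  len=0.6469
  (v7,v9,v3) [++-] → (-0.6292, 0.6292, 1.21626)–(0, 0.6292, 1.36673)  len=0.6469
  (v8,v0,v10) [+--] → (-0.6292, 0.6292, -1.21626)–(-1.23759, 0.6292, -0.865)  len=0.7025
  (v8,v10,v9) [+-+] → (-1.23759, 0.6292, -0.865)–(-1.23759, 0.6292, 0.162483)  len=1.0275
  (v9,v10,v11) [+--] → (-1.23759, 0.6292, 0.162483)–(-1.23759, 0.6292, 0.865)  len=0.7025
  (v9,v11,v3) [+--] → (-1.23759, 0.6292, 0.865)–(-0.6292, 0.6292, 1.21626)  len=0.7025

Chained into 1 loop(s):
  loop 1: 12 segments, perimeter = 8.8578
Total perimeter = 8.858

loops=1 perimeter=8.858


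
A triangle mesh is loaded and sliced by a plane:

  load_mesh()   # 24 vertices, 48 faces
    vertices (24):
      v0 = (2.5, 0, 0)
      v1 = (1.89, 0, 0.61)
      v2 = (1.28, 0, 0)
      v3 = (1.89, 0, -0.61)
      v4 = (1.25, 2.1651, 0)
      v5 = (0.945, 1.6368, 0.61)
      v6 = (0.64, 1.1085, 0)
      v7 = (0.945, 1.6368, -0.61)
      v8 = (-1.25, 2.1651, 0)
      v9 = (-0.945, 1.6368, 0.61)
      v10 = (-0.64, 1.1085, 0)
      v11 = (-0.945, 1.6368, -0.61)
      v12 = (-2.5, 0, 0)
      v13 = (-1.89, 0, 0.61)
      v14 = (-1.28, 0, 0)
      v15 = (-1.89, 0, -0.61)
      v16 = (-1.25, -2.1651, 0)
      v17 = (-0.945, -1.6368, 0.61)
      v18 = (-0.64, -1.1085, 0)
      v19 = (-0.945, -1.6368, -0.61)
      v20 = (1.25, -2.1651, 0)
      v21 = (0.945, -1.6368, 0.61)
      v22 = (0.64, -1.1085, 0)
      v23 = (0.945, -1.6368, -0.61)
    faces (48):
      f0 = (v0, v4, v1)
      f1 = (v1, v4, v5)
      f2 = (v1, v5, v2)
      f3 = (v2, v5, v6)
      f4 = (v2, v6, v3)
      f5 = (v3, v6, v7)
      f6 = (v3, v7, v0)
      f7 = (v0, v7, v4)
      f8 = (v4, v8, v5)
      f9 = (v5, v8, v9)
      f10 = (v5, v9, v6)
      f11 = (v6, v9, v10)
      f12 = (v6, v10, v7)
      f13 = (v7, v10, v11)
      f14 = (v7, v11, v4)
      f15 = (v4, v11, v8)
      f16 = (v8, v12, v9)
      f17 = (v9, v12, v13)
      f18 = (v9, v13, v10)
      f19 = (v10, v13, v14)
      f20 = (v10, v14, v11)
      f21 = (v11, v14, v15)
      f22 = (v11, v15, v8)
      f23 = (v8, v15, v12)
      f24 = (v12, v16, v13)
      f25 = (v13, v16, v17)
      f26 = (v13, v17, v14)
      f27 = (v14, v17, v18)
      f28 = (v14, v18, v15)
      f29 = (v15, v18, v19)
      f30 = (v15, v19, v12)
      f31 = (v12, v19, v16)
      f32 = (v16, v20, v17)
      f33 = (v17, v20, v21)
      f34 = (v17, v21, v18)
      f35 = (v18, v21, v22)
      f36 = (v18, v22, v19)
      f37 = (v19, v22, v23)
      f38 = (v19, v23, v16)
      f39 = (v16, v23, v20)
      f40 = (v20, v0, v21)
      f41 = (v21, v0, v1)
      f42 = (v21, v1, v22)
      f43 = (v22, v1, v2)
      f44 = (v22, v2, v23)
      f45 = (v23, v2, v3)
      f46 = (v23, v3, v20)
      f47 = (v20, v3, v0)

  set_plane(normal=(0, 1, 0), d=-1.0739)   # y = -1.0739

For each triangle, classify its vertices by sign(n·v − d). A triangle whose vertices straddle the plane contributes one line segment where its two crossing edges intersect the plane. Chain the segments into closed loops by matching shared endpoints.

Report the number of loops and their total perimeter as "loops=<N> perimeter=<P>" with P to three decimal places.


Straddling triangles (16 of 48):
  (v12,v16,v13) [+-+] → (-1.87999, -1.0739, 0)–(-1.57256, -1.0739, 0.307437)  len=0.4348
  (v13,v16,v17) [+--] → (-1.57256, -1.0739, 0.307437)–(-1.26999, -1.0739, 0.61)  len=0.4279
  (v13,v17,v14) [+-+] → (-1.26999, -1.0739, 0.61)–(-1.06021, -1.0739, 0.400219)  len=0.2967
  (v14,v17,v18) [+--] → (-1.06021, -1.0739, 0.400219)–(-0.659977, -1.0739, 0)  len=0.5660
  (v14,v18,v15) [+-+] → (-0.659977, -1.0739, 0)–(-0.679017, -1.0739, -0.0190401)  len=0.0269
  (v15,v18,v19) [+--] → (-0.679017, -1.0739, -0.0190401)–(-1.26999, -1.0739, -0.61)  len=0.8358
  (v15,v19,v12) [+-+] → (-1.26999, -1.0739, -0.61)–(-1.47977, -1.0739, -0.400219)  len=0.2967
  (v12,v19,v16) [+--] → (-1.47977, -1.0739, -0.400219)–(-1.87999, -1.0739, 0)  len=0.5660
  (v20,v0,v21) [-+-] → (1.87999, -1.0739, 0)–(1.47977, -1.0739, 0.400219)  len=0.5660
  (v21,v0,v1) [-++] → (1.47977, -1.0739, 0.400219)–(1.26999, -1.0739, 0.61)  len=0.2967
  (v21,v1,v22) [-+-] → (1.26999, -1.0739, 0.61)–(0.679017, -1.0739, 0.0190401)  len=0.8358
  (v22,v1,v2) [-++] → (0.679017, -1.0739, 0.0190401)–(0.659977, -1.0739, 0)  len=0.0269
  (v22,v2,v23) [-+-] → (0.659977, -1.0739, 0)–(1.06021, -1.0739, -0.400219)  len=0.5660
  (v23,v2,v3) [-++] → (1.06021, -1.0739, -0.400219)–(1.26999, -1.0739, -0.61)  len=0.2967
  (v23,v3,v20) [-+-] → (1.26999, -1.0739, -0.61)–(1.57256, -1.0739, -0.307437)  len=0.4279
  (v20,v3,v0) [-++] → (1.57256, -1.0739, -0.307437)–(1.87999, -1.0739, 0)  len=0.4348

Chained into 2 loop(s):
  loop 1: 8 segments, perimeter = 3.4507
  loop 2: 8 segments, perimeter = 3.4507
Total perimeter = 6.901

loops=2 perimeter=6.901
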